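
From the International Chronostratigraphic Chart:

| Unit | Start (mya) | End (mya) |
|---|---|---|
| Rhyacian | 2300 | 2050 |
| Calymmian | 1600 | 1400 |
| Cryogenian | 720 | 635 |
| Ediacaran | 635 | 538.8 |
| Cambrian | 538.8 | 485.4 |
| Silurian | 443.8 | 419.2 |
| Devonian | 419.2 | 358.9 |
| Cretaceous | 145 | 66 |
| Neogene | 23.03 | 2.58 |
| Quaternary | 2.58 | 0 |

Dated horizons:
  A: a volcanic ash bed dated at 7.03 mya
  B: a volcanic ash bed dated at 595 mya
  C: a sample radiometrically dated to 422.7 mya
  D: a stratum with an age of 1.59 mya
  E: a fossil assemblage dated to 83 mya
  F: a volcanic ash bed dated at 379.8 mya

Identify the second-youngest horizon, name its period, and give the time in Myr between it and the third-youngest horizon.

Smaller Ma means younger, so youngest first: D 1.59 < A 7.03 < E 83 < F 379.8 < C 422.7 < B 595.
Counting 2 along gives A (7.03 Ma); the excerpt puts that inside the Neogene, 23.03–2.58 Ma.
Next in line is E (83 Ma), and 83 − 7.03 = 75.97 Myr.

A, in the Neogene; 75.97 million years to E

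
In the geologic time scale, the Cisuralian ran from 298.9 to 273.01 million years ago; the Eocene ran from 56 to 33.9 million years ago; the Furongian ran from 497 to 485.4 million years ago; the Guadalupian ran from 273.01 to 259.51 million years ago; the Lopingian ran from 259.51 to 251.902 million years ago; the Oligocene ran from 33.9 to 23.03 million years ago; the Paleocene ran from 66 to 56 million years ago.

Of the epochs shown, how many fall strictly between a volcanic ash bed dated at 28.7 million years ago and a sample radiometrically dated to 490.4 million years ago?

5

The older date is 490.4 Ma and the younger is 28.7 Ma.
Epochs with start < 490.4 and end > 28.7 Ma: Cisuralian (298.9–273.01), Guadalupian (273.01–259.51), Lopingian (259.51–251.902), Paleocene (66–56), Eocene (56–33.9).
That is 5 complete epochs.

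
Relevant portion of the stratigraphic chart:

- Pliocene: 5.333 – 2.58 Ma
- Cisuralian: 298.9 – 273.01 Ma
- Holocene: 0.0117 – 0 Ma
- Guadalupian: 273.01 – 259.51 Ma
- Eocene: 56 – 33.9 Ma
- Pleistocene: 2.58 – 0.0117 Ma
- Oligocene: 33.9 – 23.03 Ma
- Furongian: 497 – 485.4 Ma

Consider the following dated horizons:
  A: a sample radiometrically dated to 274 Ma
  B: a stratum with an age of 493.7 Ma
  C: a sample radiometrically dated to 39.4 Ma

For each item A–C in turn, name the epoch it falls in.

A — Cisuralian; B — Furongian; C — Eocene

A: 274 Ma lies in 298.9–273.01 Ma, so Cisuralian.
B: 493.7 Ma lies in 497–485.4 Ma, so Furongian.
C: 39.4 Ma lies in 56–33.9 Ma, so Eocene.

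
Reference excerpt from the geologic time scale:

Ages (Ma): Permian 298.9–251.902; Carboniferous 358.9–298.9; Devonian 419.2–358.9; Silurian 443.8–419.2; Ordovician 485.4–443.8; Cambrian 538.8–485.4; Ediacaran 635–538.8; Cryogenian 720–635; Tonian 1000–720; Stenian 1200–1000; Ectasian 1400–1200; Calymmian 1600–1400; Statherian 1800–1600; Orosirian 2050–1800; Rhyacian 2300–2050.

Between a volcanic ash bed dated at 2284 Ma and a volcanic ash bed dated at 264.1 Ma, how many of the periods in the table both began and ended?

13

2284 Ma sits inside the Rhyacian (2300–2050) and 264.1 Ma inside the Permian (298.9–251.902); neither of those is wholly between the two dates.
The listed periods lying completely between them are Orosirian, Statherian, Calymmian, Ectasian, Stenian, Tonian, Cryogenian, Ediacaran, Cambrian, Ordovician, Silurian, Devonian, Carboniferous — 13 in all.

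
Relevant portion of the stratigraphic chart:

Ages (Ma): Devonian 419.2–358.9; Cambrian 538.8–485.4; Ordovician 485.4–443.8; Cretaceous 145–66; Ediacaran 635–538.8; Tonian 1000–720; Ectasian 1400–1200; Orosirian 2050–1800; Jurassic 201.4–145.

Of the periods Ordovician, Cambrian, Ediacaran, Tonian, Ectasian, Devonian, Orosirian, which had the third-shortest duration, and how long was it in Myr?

Start − end for each: Ordovician 485.4 − 443.8 = 41.6; Cambrian 538.8 − 485.4 = 53.4; Ediacaran 635 − 538.8 = 96.2; Tonian 1000 − 720 = 280; Ectasian 1400 − 1200 = 200; Devonian 419.2 − 358.9 = 60.3; Orosirian 2050 − 1800 = 250.
Ranking these from shortest: Ordovician < Cambrian < Devonian < Ediacaran < Ectasian < Orosirian < Tonian.
Position 3 in that ranking is Devonian, which lasted 60.3 Myr.

Devonian, 60.3 million years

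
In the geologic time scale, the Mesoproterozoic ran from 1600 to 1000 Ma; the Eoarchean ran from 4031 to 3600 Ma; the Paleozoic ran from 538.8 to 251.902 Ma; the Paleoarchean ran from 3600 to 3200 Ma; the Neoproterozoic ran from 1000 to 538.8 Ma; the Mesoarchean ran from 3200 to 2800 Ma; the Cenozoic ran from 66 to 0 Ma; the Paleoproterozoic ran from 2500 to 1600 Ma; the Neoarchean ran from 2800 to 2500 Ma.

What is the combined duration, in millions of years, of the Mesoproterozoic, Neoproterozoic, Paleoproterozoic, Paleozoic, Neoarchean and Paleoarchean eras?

Duration is start − end for each: (1600 − 1000) + (1000 − 538.8) + (2500 − 1600) + (538.8 − 251.902) + (2800 − 2500) + (3600 − 3200).
That is 600 + 461.2 + 900 + 286.898 + 300 + 400, which totals 2948.098 million years.

2948.098 million years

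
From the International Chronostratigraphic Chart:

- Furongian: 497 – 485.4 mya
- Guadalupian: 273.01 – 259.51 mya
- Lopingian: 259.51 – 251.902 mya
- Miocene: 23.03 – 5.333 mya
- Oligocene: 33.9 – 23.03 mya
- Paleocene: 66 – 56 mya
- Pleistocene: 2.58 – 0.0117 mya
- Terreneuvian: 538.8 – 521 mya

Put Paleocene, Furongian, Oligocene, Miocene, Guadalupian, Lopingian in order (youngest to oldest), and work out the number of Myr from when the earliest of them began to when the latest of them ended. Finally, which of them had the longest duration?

From the excerpt: Paleocene 66–56; Furongian 497–485.4; Oligocene 33.9–23.03; Miocene 23.03–5.333; Guadalupian 273.01–259.51; Lopingian 259.51–251.902 (Ma).
Larger Ma is earlier, so the oldest is Furongian and the youngest is Miocene; youngest to oldest: Miocene, Oligocene, Paleocene, Lopingian, Guadalupian, Furongian.
Oldest start 497 minus youngest end 5.333 gives 491.667 Myr overall.
Individual lengths (start − end): Lopingian 7.608; Oligocene 10.87; Furongian 11.6; Paleocene 10; Miocene 17.697; Guadalupian 13.5. The largest is Miocene at 17.697 Myr.

Miocene, Oligocene, Paleocene, Lopingian, Guadalupian, Furongian; total span 491.667 Myr; longest is Miocene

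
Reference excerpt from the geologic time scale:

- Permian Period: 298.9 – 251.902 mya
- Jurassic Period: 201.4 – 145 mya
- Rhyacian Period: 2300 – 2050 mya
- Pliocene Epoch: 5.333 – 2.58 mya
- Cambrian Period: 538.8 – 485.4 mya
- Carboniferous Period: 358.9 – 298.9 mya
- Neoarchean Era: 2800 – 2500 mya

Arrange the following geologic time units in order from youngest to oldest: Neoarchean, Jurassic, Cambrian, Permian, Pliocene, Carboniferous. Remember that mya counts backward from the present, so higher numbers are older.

Read off each span (Ma): Neoarchean 2800–2500; Jurassic 201.4–145; Cambrian 538.8–485.4; Permian 298.9–251.902; Pliocene 5.333–2.58; Carboniferous 358.9–298.9.
Larger Ma is older, so oldest→youngest is Neoarchean, Cambrian, Carboniferous, Permian, Jurassic, Pliocene; reverse it for youngest→oldest.

Pliocene, Jurassic, Permian, Carboniferous, Cambrian, Neoarchean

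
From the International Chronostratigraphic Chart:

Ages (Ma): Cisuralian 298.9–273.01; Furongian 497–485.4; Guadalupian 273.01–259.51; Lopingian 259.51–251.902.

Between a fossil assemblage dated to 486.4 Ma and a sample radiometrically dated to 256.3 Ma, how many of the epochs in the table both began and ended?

2

The older date is 486.4 Ma and the younger is 256.3 Ma.
Epochs with start < 486.4 and end > 256.3 Ma: Cisuralian (298.9–273.01), Guadalupian (273.01–259.51).
That is 2 complete epochs.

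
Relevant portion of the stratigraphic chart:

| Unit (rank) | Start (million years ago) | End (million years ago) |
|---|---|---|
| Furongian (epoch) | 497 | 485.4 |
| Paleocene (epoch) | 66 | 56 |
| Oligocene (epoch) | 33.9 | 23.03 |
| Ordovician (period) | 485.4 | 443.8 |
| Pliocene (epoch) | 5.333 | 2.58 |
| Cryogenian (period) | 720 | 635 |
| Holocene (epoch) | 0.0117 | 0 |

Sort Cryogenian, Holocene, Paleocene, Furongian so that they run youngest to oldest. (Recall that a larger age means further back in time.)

Holocene, Paleocene, Furongian, Cryogenian

Sorting by start age (ascending Ma, since larger Ma = older): Holocene began 0.0117, Paleocene began 66, Furongian began 497, Cryogenian began 720.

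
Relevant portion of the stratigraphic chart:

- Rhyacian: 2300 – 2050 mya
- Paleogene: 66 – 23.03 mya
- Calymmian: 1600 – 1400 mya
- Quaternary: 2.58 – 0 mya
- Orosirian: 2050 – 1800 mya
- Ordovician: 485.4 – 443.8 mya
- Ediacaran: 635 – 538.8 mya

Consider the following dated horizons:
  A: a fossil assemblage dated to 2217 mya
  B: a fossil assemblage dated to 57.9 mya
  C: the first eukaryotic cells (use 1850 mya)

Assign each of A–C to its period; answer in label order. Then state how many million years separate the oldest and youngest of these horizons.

A: 2217 Ma lies in 2300–2050 Ma, so Rhyacian.
B: 57.9 Ma lies in 66–23.03 Ma, so Paleogene.
C: 1850 Ma lies in 2050–1800 Ma, so Orosirian.
Oldest = 2217 Ma, youngest = 57.9 Ma → span 2159.1 Myr.

A — Rhyacian; B — Paleogene; C — Orosirian; span 2159.1 million years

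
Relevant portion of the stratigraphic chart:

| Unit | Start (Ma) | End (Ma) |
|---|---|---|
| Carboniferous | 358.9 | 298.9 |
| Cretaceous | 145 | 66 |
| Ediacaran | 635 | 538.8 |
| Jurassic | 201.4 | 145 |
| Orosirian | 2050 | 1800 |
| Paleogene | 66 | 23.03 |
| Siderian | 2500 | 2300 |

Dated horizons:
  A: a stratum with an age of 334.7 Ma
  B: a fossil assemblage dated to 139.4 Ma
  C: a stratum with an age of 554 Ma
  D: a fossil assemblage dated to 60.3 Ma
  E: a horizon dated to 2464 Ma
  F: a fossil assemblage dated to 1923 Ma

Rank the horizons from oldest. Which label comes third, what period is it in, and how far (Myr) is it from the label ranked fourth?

Larger Ma means older, so oldest first: E 2464 > F 1923 > C 554 > A 334.7 > B 139.4 > D 60.3.
Counting 3 along gives C (554 Ma); the excerpt puts that inside the Ediacaran, 635–538.8 Ma.
Next in line is A (334.7 Ma), and 554 − 334.7 = 219.3 Myr.

C, in the Ediacaran; 219.3 million years to A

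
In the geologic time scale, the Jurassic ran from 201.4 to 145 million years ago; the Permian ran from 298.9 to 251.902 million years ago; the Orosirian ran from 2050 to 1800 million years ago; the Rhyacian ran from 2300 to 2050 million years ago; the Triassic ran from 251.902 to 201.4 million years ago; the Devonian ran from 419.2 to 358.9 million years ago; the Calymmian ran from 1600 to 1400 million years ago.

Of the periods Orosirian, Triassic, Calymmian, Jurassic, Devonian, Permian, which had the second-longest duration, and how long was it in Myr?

Calymmian, 200 million years

Start − end for each: Orosirian 2050 − 1800 = 250; Triassic 251.902 − 201.4 = 50.502; Calymmian 1600 − 1400 = 200; Jurassic 201.4 − 145 = 56.4; Devonian 419.2 − 358.9 = 60.3; Permian 298.9 − 251.902 = 46.998.
Ranking these from longest: Orosirian > Calymmian > Devonian > Jurassic > Triassic > Permian.
Position 2 in that ranking is Calymmian, which lasted 200 Myr.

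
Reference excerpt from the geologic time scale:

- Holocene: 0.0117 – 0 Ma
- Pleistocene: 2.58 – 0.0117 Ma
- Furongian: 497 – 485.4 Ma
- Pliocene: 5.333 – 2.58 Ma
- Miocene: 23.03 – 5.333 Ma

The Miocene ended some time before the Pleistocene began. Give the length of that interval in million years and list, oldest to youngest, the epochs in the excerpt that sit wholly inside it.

End of Miocene = 5.333 Ma; start of Pleistocene = 2.58 Ma.
Gap = 5.333 − 2.58 = 2.753 Myr.
Epochs wholly inside 5.333–2.58 Ma: Pliocene (5.333–2.58).

2.753 million years; Pliocene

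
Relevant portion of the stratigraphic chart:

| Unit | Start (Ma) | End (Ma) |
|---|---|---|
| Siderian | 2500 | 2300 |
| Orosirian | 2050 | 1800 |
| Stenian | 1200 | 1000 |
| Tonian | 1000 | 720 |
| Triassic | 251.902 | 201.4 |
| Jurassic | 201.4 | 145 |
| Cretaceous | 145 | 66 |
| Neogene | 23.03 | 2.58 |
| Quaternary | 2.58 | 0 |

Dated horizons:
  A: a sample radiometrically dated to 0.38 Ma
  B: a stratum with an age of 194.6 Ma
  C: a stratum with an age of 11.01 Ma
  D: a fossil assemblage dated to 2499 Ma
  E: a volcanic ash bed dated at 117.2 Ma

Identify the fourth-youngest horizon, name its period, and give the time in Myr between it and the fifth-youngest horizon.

B, in the Jurassic; 2304.4 million years to D

Sorted youngest-first by Ma: A (0.38), C (11.01), E (117.2), B (194.6), D (2499).
The fourth youngest is B at 194.6 Ma, which lies in 201.4–145 Ma: the Jurassic.
The fifth youngest is D at 2499 Ma; separation = |194.6 − 2499| = 2304.4 Myr.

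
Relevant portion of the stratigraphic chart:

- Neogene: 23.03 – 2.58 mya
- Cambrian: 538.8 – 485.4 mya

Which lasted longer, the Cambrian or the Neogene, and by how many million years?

Cambrian: 538.8 − 485.4 = 53.4 Myr.
Neogene: 23.03 − 2.58 = 20.45 Myr.
Difference: 53.4 − 20.45 = 32.95 Myr, so the Cambrian was longer.

Cambrian, by 32.95 million years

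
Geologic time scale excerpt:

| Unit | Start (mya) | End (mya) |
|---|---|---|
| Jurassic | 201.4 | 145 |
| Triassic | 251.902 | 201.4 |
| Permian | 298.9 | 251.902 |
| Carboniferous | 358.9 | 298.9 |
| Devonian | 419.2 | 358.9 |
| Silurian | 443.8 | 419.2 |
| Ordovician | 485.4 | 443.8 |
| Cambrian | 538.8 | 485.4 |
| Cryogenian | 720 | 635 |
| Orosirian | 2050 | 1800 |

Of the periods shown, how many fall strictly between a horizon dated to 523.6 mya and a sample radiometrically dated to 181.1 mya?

The older date is 523.6 Ma and the younger is 181.1 Ma.
Periods with start < 523.6 and end > 181.1 Ma: Ordovician (485.4–443.8), Silurian (443.8–419.2), Devonian (419.2–358.9), Carboniferous (358.9–298.9), Permian (298.9–251.902), Triassic (251.902–201.4).
That is 6 complete periods.

6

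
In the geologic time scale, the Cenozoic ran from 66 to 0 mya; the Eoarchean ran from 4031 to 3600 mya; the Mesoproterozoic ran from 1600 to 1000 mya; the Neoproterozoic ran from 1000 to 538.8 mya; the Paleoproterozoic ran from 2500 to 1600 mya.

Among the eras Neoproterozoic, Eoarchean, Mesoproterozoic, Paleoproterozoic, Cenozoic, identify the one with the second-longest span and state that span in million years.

Mesoproterozoic, 600 million years

Start − end for each: Neoproterozoic 1000 − 538.8 = 461.2; Eoarchean 4031 − 3600 = 431; Mesoproterozoic 1600 − 1000 = 600; Paleoproterozoic 2500 − 1600 = 900; Cenozoic 66 − 0 = 66.
Ranking these from longest: Paleoproterozoic > Mesoproterozoic > Neoproterozoic > Eoarchean > Cenozoic.
Position 2 in that ranking is Mesoproterozoic, which lasted 600 Myr.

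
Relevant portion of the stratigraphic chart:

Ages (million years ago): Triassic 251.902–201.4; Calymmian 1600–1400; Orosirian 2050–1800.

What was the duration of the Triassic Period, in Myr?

50.502 million years

251.902 − 201.4 = 50.502 million years.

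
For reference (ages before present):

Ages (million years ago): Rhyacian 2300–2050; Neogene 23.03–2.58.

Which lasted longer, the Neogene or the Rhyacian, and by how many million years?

Rhyacian, by 229.55 million years

Neogene: 23.03 − 2.58 = 20.45 Myr.
Rhyacian: 2300 − 2050 = 250 Myr.
Difference: 250 − 20.45 = 229.55 Myr, so the Rhyacian was longer.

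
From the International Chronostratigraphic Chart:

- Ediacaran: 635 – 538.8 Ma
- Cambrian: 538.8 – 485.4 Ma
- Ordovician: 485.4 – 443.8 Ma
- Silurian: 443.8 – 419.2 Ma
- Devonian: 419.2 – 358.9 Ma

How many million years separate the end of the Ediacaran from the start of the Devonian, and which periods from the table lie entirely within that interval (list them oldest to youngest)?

119.6 million years; Cambrian, Ordovician, Silurian

End of Ediacaran = 538.8 Ma; start of Devonian = 419.2 Ma.
Gap = 538.8 − 419.2 = 119.6 Myr.
Periods wholly inside 538.8–419.2 Ma: Cambrian (538.8–485.4), Ordovician (485.4–443.8), Silurian (443.8–419.2).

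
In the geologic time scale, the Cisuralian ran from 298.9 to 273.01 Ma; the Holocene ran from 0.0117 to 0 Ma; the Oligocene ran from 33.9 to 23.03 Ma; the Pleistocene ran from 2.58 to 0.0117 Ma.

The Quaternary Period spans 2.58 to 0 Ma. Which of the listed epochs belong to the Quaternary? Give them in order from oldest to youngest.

Pleistocene, Holocene

Epochs with both bounds inside 2.58–0 Ma: Pleistocene (2.58–0.0117), Holocene (0.0117–0).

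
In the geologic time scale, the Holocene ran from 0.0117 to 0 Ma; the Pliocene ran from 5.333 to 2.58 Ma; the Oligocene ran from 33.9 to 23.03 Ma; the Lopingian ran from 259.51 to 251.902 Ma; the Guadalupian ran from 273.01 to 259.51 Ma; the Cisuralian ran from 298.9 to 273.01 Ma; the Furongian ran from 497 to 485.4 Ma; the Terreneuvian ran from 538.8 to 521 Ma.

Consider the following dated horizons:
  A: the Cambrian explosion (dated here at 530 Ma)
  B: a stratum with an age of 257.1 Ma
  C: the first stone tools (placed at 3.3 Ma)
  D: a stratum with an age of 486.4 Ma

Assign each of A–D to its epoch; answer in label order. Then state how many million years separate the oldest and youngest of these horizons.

Match each age against the start–end ranges in the excerpt: A = 530 Ma → Terreneuvian (538.8–521); B = 257.1 Ma → Lopingian (259.51–251.902); C = 3.3 Ma → Pliocene (5.333–2.58); D = 486.4 Ma → Furongian (497–485.4).
The largest age is 530 Ma and the smallest is 3.3 Ma; their difference is 526.7 Myr.

A — Terreneuvian; B — Lopingian; C — Pliocene; D — Furongian; span 526.7 million years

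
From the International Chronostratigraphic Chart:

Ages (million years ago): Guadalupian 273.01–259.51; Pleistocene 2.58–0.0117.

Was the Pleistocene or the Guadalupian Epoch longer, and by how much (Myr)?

Pleistocene: 2.58 − 0.0117 = 2.5683 Myr.
Guadalupian: 273.01 − 259.51 = 13.5 Myr.
Difference: 13.5 − 2.5683 = 10.9317 Myr, so the Guadalupian was longer.

Guadalupian, by 10.9317 million years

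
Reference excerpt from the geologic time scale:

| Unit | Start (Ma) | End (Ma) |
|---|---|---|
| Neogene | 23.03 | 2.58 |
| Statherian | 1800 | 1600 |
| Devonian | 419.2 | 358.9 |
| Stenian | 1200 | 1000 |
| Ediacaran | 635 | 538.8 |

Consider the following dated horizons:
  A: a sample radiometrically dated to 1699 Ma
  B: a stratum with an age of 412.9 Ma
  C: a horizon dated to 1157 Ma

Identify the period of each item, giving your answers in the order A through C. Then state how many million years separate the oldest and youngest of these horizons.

A — Statherian; B — Devonian; C — Stenian; span 1286.1 million years

Match each age against the start–end ranges in the excerpt: A = 1699 Ma → Statherian (1800–1600); B = 412.9 Ma → Devonian (419.2–358.9); C = 1157 Ma → Stenian (1200–1000).
The largest age is 1699 Ma and the smallest is 412.9 Ma; their difference is 1286.1 Myr.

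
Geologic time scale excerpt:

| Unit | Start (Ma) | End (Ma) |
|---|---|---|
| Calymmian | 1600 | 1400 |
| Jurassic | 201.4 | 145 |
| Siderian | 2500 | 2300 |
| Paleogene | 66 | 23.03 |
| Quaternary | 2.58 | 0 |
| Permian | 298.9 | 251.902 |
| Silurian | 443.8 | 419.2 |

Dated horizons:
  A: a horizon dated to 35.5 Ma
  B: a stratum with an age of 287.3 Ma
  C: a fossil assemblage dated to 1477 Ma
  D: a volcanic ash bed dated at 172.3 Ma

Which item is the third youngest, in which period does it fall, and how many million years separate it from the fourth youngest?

Smaller Ma means younger, so youngest first: A 35.5 < D 172.3 < B 287.3 < C 1477.
Counting 3 along gives B (287.3 Ma); the excerpt puts that inside the Permian, 298.9–251.902 Ma.
Next in line is C (1477 Ma), and 1477 − 287.3 = 1189.7 Myr.

B, in the Permian; 1189.7 million years to C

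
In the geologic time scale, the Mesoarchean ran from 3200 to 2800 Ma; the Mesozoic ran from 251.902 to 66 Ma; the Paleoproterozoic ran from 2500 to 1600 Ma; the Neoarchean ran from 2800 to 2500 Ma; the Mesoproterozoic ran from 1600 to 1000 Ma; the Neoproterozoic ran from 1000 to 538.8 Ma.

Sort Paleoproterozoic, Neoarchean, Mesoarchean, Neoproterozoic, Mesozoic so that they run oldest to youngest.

Read off each span (Ma): Paleoproterozoic 2500–1600; Neoarchean 2800–2500; Mesoarchean 3200–2800; Neoproterozoic 1000–538.8; Mesozoic 251.902–66.
Larger Ma is older, so oldest→youngest is Mesoarchean, Neoarchean, Paleoproterozoic, Neoproterozoic, Mesozoic.

Mesoarchean, Neoarchean, Paleoproterozoic, Neoproterozoic, Mesozoic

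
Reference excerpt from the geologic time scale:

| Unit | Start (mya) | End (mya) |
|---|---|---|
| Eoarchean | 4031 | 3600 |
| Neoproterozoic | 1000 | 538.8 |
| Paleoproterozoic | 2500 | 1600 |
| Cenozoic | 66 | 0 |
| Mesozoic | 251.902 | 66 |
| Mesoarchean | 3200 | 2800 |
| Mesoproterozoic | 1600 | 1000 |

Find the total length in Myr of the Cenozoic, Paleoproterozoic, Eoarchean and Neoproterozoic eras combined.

1858.2 million years

Duration is start − end for each: (66 − 0) + (2500 − 1600) + (4031 − 3600) + (1000 − 538.8).
That is 66 + 900 + 431 + 461.2, which totals 1858.2 million years.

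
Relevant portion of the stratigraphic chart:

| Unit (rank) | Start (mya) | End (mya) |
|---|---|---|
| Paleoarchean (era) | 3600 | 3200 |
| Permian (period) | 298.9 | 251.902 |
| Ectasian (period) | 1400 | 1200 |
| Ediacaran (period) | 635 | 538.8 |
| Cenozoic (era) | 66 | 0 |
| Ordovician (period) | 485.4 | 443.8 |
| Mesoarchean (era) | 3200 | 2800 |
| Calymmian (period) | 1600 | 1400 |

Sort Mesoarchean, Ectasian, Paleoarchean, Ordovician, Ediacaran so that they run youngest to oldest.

Sorting by start age (ascending Ma, since larger Ma = older): Ordovician start 485.4, Ediacaran start 635, Ectasian start 1400, Mesoarchean start 3200, Paleoarchean start 3600.

Ordovician, Ediacaran, Ectasian, Mesoarchean, Paleoarchean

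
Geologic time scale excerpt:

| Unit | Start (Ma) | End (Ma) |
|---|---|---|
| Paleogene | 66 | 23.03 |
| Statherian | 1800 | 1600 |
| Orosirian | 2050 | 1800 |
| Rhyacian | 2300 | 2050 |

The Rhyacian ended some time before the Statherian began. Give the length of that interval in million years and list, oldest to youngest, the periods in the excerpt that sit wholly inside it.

End of Rhyacian = 2050 Ma; start of Statherian = 1800 Ma.
Gap = 2050 − 1800 = 250 Myr.
Periods wholly inside 2050–1800 Ma: Orosirian (2050–1800).

250 million years; Orosirian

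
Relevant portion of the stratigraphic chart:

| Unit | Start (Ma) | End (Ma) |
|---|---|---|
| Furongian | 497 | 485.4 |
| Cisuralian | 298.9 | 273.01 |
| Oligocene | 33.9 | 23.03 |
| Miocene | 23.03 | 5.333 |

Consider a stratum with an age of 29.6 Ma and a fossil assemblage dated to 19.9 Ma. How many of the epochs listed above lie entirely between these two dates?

0

The older date is 29.6 Ma and the younger is 19.9 Ma.
No epoch both begins after 29.6 Ma and ends before 19.9 Ma, so the count is 0.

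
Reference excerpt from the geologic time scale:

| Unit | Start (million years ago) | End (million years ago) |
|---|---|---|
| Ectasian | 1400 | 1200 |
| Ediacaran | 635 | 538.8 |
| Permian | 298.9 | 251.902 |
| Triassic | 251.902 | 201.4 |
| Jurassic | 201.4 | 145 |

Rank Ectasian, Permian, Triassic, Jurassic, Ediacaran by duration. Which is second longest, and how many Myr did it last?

Ediacaran, 96.2 million years

Durations: Ectasian 200; Permian 46.998; Triassic 50.502; Jurassic 56.4; Ediacaran 96.2 Myr.
Sorted longest-first: Ectasian (200), Ediacaran (96.2), Jurassic (56.4), Triassic (50.502), Permian (46.998).
The second longest is Ediacaran at 96.2 Myr.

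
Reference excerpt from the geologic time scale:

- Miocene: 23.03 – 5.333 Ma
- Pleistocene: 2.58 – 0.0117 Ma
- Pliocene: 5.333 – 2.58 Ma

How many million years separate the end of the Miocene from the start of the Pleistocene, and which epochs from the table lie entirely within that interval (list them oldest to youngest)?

End of Miocene = 5.333 Ma; start of Pleistocene = 2.58 Ma.
Gap = 5.333 − 2.58 = 2.753 Myr.
Epochs wholly inside 5.333–2.58 Ma: Pliocene (5.333–2.58).

2.753 million years; Pliocene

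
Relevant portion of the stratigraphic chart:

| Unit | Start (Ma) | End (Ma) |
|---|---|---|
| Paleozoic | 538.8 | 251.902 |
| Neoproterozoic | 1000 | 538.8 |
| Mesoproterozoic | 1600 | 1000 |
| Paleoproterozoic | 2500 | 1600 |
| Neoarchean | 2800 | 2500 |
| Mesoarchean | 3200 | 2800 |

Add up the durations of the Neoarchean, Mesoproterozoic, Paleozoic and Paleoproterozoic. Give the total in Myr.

2086.898 million years

Duration is start − end for each: (2800 − 2500) + (1600 − 1000) + (538.8 − 251.902) + (2500 − 1600).
That is 300 + 600 + 286.898 + 900, which totals 2086.898 million years.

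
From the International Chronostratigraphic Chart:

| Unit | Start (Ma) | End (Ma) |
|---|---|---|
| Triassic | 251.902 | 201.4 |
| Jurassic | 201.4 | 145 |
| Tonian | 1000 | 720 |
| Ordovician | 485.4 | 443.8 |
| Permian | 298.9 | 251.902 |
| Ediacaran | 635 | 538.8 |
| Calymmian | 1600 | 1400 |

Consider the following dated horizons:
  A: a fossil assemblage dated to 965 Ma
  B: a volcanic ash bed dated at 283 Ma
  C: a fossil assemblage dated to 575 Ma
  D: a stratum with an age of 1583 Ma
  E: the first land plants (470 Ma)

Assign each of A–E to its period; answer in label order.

Match each age against the start–end ranges in the excerpt: A = 965 Ma → Tonian (1000–720); B = 283 Ma → Permian (298.9–251.902); C = 575 Ma → Ediacaran (635–538.8); D = 1583 Ma → Calymmian (1600–1400); E = 470 Ma → Ordovician (485.4–443.8).

A — Tonian; B — Permian; C — Ediacaran; D — Calymmian; E — Ordovician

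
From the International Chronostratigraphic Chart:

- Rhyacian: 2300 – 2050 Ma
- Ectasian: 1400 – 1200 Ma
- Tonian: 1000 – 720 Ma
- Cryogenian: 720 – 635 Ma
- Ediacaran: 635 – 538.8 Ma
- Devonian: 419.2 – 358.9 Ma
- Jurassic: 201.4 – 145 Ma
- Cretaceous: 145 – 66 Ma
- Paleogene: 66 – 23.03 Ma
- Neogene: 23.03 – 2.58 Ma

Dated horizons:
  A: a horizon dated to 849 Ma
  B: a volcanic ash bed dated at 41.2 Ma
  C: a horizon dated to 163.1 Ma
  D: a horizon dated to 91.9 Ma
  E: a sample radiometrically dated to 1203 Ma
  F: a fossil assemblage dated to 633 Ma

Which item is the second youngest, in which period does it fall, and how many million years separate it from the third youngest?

D, in the Cretaceous; 71.2 million years to C

Smaller Ma means younger, so youngest first: B 41.2 < D 91.9 < C 163.1 < F 633 < A 849 < E 1203.
Counting 2 along gives D (91.9 Ma); the excerpt puts that inside the Cretaceous, 145–66 Ma.
Next in line is C (163.1 Ma), and 163.1 − 91.9 = 71.2 Myr.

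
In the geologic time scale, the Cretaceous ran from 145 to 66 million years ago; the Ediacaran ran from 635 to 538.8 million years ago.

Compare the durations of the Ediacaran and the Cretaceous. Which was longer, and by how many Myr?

Ediacaran: 635 − 538.8 = 96.2 Myr.
Cretaceous: 145 − 66 = 79 Myr.
Difference: 96.2 − 79 = 17.2 Myr, so the Ediacaran was longer.

Ediacaran, by 17.2 million years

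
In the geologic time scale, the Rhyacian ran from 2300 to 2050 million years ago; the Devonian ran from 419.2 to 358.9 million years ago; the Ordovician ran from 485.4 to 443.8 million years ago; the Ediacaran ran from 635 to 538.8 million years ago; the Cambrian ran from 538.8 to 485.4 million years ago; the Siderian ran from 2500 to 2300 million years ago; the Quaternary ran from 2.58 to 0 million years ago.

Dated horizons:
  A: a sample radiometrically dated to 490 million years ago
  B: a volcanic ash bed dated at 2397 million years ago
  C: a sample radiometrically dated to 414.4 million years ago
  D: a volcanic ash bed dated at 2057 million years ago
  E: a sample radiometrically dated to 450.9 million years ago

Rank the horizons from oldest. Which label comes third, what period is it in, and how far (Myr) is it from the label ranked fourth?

Larger Ma means older, so oldest first: B 2397 > D 2057 > A 490 > E 450.9 > C 414.4.
Counting 3 along gives A (490 Ma); the excerpt puts that inside the Cambrian, 538.8–485.4 Ma.
Next in line is E (450.9 Ma), and 490 − 450.9 = 39.1 Myr.

A, in the Cambrian; 39.1 million years to E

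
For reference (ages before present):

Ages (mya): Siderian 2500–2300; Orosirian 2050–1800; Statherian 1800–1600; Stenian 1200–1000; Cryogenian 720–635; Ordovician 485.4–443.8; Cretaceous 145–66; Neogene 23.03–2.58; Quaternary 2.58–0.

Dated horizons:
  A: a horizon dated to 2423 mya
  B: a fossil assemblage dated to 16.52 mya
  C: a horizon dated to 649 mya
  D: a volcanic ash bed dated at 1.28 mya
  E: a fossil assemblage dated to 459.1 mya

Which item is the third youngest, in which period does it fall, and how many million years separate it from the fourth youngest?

E, in the Ordovician; 189.9 million years to C

Sorted youngest-first by Ma: D (1.28), B (16.52), E (459.1), C (649), A (2423).
The third youngest is E at 459.1 Ma, which lies in 485.4–443.8 Ma: the Ordovician.
The fourth youngest is C at 649 Ma; separation = |459.1 − 649| = 189.9 Myr.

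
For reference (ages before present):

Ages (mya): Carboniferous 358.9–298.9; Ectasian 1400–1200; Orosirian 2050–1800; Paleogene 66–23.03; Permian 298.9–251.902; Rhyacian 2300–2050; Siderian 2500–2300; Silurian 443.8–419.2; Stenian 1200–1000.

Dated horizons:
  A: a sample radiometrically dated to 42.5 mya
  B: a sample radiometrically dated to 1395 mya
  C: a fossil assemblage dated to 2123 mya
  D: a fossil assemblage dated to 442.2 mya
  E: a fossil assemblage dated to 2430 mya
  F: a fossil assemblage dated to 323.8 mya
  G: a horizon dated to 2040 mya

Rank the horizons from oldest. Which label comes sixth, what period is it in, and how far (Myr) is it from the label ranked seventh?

F, in the Carboniferous; 281.3 million years to A

Sorted oldest-first by Ma: E (2430), C (2123), G (2040), B (1395), D (442.2), F (323.8), A (42.5).
The sixth oldest is F at 323.8 Ma, which lies in 358.9–298.9 Ma: the Carboniferous.
The seventh oldest is A at 42.5 Ma; separation = |323.8 − 42.5| = 281.3 Myr.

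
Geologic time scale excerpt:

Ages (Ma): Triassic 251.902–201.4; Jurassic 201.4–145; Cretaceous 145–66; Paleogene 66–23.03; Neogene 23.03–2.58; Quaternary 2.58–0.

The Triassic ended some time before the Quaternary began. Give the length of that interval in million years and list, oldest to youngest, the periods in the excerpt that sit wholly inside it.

The Triassic closes at 201.4 Ma and the Quaternary opens at 2.58 Ma, so the interval is 201.4 − 2.58 = 198.82 Myr.
A period fits inside if it starts at or after 201.4 Ma and ends at or before 2.58 Ma; oldest first that gives Jurassic, Cretaceous, Paleogene, Neogene.

198.82 million years; Jurassic, Cretaceous, Paleogene, Neogene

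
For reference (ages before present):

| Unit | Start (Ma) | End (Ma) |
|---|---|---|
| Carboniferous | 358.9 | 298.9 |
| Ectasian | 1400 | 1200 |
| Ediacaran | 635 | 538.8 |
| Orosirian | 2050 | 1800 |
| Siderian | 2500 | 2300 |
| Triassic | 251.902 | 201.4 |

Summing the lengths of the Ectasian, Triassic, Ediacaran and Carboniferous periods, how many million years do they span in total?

Each duration: Ectasian = 200; Triassic = 50.502; Ediacaran = 96.2; Carboniferous = 60.
Sum: 200 + 50.502 + 96.2 + 60 = 406.702 Myr.

406.702 million years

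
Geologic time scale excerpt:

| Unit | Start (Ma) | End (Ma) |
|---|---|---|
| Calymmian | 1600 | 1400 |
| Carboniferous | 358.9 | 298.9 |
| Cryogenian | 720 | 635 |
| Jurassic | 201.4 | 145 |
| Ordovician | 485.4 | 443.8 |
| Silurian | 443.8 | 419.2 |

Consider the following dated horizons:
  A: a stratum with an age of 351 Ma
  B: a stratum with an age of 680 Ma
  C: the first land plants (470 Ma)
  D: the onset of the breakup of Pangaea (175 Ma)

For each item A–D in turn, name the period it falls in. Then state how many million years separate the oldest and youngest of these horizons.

Match each age against the start–end ranges in the excerpt: A = 351 Ma → Carboniferous (358.9–298.9); B = 680 Ma → Cryogenian (720–635); C = 470 Ma → Ordovician (485.4–443.8); D = 175 Ma → Jurassic (201.4–145).
The largest age is 680 Ma and the smallest is 175 Ma; their difference is 505 Myr.

A — Carboniferous; B — Cryogenian; C — Ordovician; D — Jurassic; span 505 million years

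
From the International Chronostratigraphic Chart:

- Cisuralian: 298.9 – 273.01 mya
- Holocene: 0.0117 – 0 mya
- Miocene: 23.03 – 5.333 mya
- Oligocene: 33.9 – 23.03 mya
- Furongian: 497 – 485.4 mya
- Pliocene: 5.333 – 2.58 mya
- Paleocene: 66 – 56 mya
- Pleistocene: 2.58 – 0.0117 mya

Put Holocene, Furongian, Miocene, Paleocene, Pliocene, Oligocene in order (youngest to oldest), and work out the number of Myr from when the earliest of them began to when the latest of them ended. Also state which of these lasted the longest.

Holocene → Pliocene → Miocene → Oligocene → Paleocene → Furongian; total span 497 Myr; longest is Miocene

From the excerpt: Holocene 0.0117–0; Furongian 497–485.4; Miocene 23.03–5.333; Paleocene 66–56; Pliocene 5.333–2.58; Oligocene 33.9–23.03 (Ma).
Larger Ma is earlier, so the oldest is Furongian and the youngest is Holocene; youngest to oldest: Holocene, Pliocene, Miocene, Oligocene, Paleocene, Furongian.
Oldest start 497 minus youngest end 0 gives 497 Myr overall.
Individual lengths (start − end): Holocene 0.0117; Pliocene 2.753; Oligocene 10.87; Furongian 11.6; Paleocene 10; Miocene 17.697. The largest is Miocene at 17.697 Myr.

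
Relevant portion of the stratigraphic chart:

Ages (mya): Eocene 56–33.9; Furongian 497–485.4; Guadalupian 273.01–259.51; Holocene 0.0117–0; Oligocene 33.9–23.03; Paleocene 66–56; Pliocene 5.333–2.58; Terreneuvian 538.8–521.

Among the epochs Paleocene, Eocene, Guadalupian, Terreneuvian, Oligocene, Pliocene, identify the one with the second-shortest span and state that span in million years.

Durations: Paleocene 10; Eocene 22.1; Guadalupian 13.5; Terreneuvian 17.8; Oligocene 10.87; Pliocene 2.753 Myr.
Sorted shortest-first: Pliocene (2.753), Paleocene (10), Oligocene (10.87), Guadalupian (13.5), Terreneuvian (17.8), Eocene (22.1).
The second shortest is Paleocene at 10 Myr.

Paleocene, 10 million years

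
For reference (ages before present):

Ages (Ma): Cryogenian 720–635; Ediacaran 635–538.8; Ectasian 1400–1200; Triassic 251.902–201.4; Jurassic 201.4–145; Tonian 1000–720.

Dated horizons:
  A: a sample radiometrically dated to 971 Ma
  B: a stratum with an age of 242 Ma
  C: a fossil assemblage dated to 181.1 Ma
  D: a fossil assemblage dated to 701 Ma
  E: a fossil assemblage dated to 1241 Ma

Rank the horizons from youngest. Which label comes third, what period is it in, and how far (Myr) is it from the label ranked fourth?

Smaller Ma means younger, so youngest first: C 181.1 < B 242 < D 701 < A 971 < E 1241.
Counting 3 along gives D (701 Ma); the excerpt puts that inside the Cryogenian, 720–635 Ma.
Next in line is A (971 Ma), and 971 − 701 = 270 Myr.

D, in the Cryogenian; 270 million years to A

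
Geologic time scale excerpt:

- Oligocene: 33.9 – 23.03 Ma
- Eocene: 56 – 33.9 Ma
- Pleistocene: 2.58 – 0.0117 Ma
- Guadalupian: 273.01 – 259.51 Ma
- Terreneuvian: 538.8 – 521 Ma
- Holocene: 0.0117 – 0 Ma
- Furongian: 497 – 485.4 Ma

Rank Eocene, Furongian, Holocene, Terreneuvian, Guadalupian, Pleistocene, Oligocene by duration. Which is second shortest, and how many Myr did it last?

Pleistocene, 2.5683 million years

Durations: Eocene 22.1; Furongian 11.6; Holocene 0.0117; Terreneuvian 17.8; Guadalupian 13.5; Pleistocene 2.5683; Oligocene 10.87 Myr.
Sorted shortest-first: Holocene (0.0117), Pleistocene (2.5683), Oligocene (10.87), Furongian (11.6), Guadalupian (13.5), Terreneuvian (17.8), Eocene (22.1).
The second shortest is Pleistocene at 2.5683 Myr.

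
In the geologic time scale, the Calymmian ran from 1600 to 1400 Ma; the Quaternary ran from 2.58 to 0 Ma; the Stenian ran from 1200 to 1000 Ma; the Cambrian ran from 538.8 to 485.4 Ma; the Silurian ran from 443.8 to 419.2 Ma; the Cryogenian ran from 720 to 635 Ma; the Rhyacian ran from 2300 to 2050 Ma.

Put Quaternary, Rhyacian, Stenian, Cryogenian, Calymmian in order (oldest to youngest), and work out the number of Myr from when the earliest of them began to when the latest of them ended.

Rhyacian → Calymmian → Stenian → Cryogenian → Quaternary; total span 2300 Myr

From the excerpt: Quaternary 2.58–0; Rhyacian 2300–2050; Stenian 1200–1000; Cryogenian 720–635; Calymmian 1600–1400 (Ma).
Larger Ma is earlier, so the oldest is Rhyacian and the youngest is Quaternary; oldest to youngest: Rhyacian, Calymmian, Stenian, Cryogenian, Quaternary.
Oldest start 2300 minus youngest end 0 gives 2300 Myr overall.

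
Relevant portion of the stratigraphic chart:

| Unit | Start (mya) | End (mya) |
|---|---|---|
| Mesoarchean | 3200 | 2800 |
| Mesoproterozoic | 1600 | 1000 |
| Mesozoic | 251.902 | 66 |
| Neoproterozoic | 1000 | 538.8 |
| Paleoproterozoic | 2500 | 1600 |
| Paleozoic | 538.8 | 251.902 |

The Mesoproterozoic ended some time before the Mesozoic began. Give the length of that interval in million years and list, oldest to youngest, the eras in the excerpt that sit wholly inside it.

748.098 million years; Neoproterozoic, Paleozoic

End of Mesoproterozoic = 1000 Ma; start of Mesozoic = 251.902 Ma.
Gap = 1000 − 251.902 = 748.098 Myr.
Eras wholly inside 1000–251.902 Ma: Neoproterozoic (1000–538.8), Paleozoic (538.8–251.902).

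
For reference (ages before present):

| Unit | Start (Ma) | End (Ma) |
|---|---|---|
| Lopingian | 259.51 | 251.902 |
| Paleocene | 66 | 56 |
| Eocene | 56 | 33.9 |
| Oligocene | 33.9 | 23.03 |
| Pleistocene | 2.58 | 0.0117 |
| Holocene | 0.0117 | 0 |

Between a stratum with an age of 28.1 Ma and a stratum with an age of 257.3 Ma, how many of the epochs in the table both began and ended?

2

257.3 Ma sits inside the Lopingian (259.51–251.902) and 28.1 Ma inside the Oligocene (33.9–23.03); neither of those is wholly between the two dates.
The listed epochs lying completely between them are Paleocene, Eocene — 2 in all.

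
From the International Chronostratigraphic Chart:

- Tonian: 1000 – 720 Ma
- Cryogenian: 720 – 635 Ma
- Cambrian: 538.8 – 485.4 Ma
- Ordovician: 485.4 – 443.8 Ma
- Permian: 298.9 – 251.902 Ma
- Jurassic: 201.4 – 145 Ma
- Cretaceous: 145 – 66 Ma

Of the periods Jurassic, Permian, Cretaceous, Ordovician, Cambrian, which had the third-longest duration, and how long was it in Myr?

Durations: Jurassic 56.4; Permian 46.998; Cretaceous 79; Ordovician 41.6; Cambrian 53.4 Myr.
Sorted longest-first: Cretaceous (79), Jurassic (56.4), Cambrian (53.4), Permian (46.998), Ordovician (41.6).
The third longest is Cambrian at 53.4 Myr.

Cambrian, 53.4 million years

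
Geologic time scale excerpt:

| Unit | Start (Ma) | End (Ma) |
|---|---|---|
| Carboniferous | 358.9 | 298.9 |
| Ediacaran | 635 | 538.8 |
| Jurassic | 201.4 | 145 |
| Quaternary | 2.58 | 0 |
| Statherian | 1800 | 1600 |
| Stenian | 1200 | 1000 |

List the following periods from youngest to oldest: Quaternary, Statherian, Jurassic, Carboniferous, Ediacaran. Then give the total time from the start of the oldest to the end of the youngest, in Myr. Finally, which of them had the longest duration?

Quaternary → Jurassic → Carboniferous → Ediacaran → Statherian; total span 1800 Myr; longest is Statherian

From the excerpt: Quaternary 2.58–0; Statherian 1800–1600; Jurassic 201.4–145; Carboniferous 358.9–298.9; Ediacaran 635–538.8 (Ma).
Larger Ma is earlier, so the oldest is Statherian and the youngest is Quaternary; youngest to oldest: Quaternary, Jurassic, Carboniferous, Ediacaran, Statherian.
Oldest start 1800 minus youngest end 0 gives 1800 Myr overall.
Individual lengths (start − end): Jurassic 56.4; Carboniferous 60; Ediacaran 96.2; Statherian 200; Quaternary 2.58. The largest is Statherian at 200 Myr.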